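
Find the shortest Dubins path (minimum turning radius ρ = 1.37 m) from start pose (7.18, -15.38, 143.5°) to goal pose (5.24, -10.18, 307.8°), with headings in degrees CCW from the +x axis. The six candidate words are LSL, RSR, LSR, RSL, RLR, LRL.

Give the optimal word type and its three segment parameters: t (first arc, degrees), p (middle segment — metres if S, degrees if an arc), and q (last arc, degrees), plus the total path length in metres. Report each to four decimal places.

RSR: t = 3.8405°, p = 5.0346 m, q = 191.8595°, L = 9.7140 m

Let ψ = atan2(Δy, Δx) = atan2(5.20, -1.94) = 110.4594° be the start→goal bearing.
Normalize: d = |goal − start| / ρ = 5.550099/1.37 = 4.051167, α = (θ_start − ψ) mod 360° = 33.0406° = 0.576668 rad, β = (θ_goal − ψ) mod 360° = 197.3406° = 3.444243 rad.
Common terms: sin α = 0.545233, cos α = 0.838284, sin β = -0.298052, cos β = -0.954550, cos(α−β) = -0.962692, d² = 16.411956. Work in radians in the unit-radius frame; every candidate has L = ρ·(t + p + q).
LSL: p² = 2 + d² − 2cos(α−β) + 2d(sin α − sin β) = 27.169917; p = √p² = 5.212477; φ = atan2(cos β − cos α, d + sin α − sin β) = -0.351121 rad; t = (φ − α) mod 2π = 5.355397 rad, q = (β − φ) mod 2π = 3.795364 rad → L = 1.37·(5.355397 + 5.212477 + 3.795364) = 1.37·14.363238 = 19.677636 m
RSR: p² = 2 + d² − 2cos(α−β) + 2d(sin β − sin α) = 13.504762; p = √p² = 3.674883; φ = atan2(cos α − cos β, d − sin α + sin β) = 0.509638 rad; t = (α − φ) mod 2π = 0.067029 rad, q = (φ − β) mod 2π = 3.348580 rad → L = 1.37·(0.067029 + 3.674883 + 3.348580) = 1.37·7.090492 = 9.713974 m
LSR: p² = d² − 2 + 2cos(α−β) + 2d(sin α + sin β) = 14.489322; p = √p² = 3.806484; φ = atan2(−cos α − cos β, d + sin α + sin β) − atan2(−2, p) = 0.510818 rad; t = (φ − α) mod 2π = 6.217336 rad, q = (φ − β) mod 2π = 3.349760 rad → L = 1.37·(6.217336 + 3.806484 + 3.349760) = 1.37·13.373580 = 18.321804 m
RSL: p² = d² − 2 + 2cos(α−β) − 2d(sin α + sin β) = 10.483823; p = √p² = 3.237873; φ = atan2(cos α + cos β, d − sin α − sin β) − atan2(2, p) = -0.583880 rad; t = (α − φ) mod 2π = 1.160547 rad, q = (β − φ) mod 2π = 4.028123 rad → L = 1.37·(1.160547 + 3.237873 + 4.028123) = 1.37·8.426543 = 11.544364 m
RLR: c = (6 − d² + 2cos(α−β) + 2d(sin α − sin β))/8 = -0.688095; p = 2π − arccos c = 3.953528 rad; φ = atan2(cos α − cos β, d − sin α + sin β) = 0.509638 rad; t = (α − φ + p/2) mod 2π = 2.043793 rad, q = (α − β − t + p) mod 2π = 5.325344 rad → L = 1.37·(2.043793 + 3.953528 + 5.325344) = 1.37·11.322666 = 15.512052 m
LRL: c = (6 − d² + 2cos(α−β) − 2d(sin α − sin β))/8 = -2.396240, |c| > 1 → infeasible
Shortest: RSR with L = 9.713974 m ≈ 9.7140 m
Convert RSR to answer units (arcs ×180/π): t = 0.067029·180/π = 3.8405°, p = ρ·p = 1.37·3.674883 = 5.0346 m, q = 3.348580·180/π = 191.8595°, L = 9.7140 m.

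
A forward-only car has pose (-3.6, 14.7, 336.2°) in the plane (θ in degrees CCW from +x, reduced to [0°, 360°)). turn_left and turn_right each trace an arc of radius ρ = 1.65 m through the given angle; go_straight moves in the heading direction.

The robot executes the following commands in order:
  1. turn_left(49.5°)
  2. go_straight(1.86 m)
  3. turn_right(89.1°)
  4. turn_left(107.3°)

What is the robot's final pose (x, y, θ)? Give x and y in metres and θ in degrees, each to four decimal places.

set_pose: (x, y, θ) = (-3.6000, 14.7000, 336.2000°), ρ = 1.65
turn_left(49.5°): centre at ρ to the left, rotate +49.5° → (-2.2186, 14.7229, 385.7000° ≡ 25.7000°)
go_straight(1.86): x += 1.86·cos θ, y += 1.86·sin θ → (-0.5426, 15.5295, 25.7000°)
turn_right(89.1°): centre at ρ to the right, rotate −89.1° → (1.6483, 14.7815, -63.4000° ≡ 296.6000°)
turn_left(107.3°): centre at ρ to the left, rotate +107.3° → (4.2677, 14.3314, 403.9000° ≡ 43.9000°)

(4.2677, 14.3314, 43.9000°)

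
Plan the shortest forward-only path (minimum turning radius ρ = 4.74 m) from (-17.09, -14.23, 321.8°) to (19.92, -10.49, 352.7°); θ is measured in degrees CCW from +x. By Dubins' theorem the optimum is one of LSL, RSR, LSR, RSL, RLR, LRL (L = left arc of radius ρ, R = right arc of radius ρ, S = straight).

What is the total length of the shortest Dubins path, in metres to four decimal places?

37.5867 m

Let ψ = atan2(Δy, Δx) = atan2(3.74, 37.01) = 5.7704° be the start→goal bearing.
Normalize: d = |goal − start| / ρ = 37.198491/4.74 = 7.847783, α = (θ_start − ψ) mod 360° = 316.0296° = 5.515758 rad, β = (θ_goal − ψ) mod 360° = 346.9296° = 6.055064 rad.
Common terms: sin α = -0.694286, cos α = 0.719699, sin β = -0.226148, cos β = 0.974093, cos(α−β) = 0.858065, d² = 61.587695. Work in radians in the unit-radius frame; every candidate has L = ρ·(t + p + q).
LSL: p² = 2 + d² − 2cos(α−β) + 2d(sin α − sin β) = 54.523864; p = √p² = 7.384028; φ = atan2(cos β − cos α, d + sin α − sin β) = 0.034459 rad; t = (φ − α) mod 2π = 0.801886 rad, q = (β − φ) mod 2π = 6.020606 rad → L = 4.74·(0.801886 + 7.384028 + 6.020606) = 4.74·14.206520 = 67.338903 m
RSR: p² = 2 + d² − 2cos(α−β) + 2d(sin β − sin α) = 69.219267; p = √p² = 8.319812; φ = atan2(cos α − cos β, d − sin α + sin β) = -0.030582 rad; t = (α − φ) mod 2π = 5.546339 rad, q = (φ − β) mod 2π = 0.197539 rad → L = 4.74·(5.546339 + 8.319812 + 0.197539) = 4.74·14.063690 = 66.661892 m
LSR: p² = d² − 2 + 2cos(α−β) + 2d(sin α + sin β) = 46.857097; p = √p² = 6.845224; φ = atan2(−cos α − cos β, d + sin α + sin β) − atan2(−2, p) = 0.044459 rad; t = (φ − α) mod 2π = 0.811887 rad, q = (φ − β) mod 2π = 0.272580 rad → L = 4.74·(0.811887 + 6.845224 + 0.272580) = 4.74·7.929691 = 37.586735 m
RSL: p² = d² − 2 + 2cos(α−β) − 2d(sin α + sin β) = 75.750553; p = √p² = 8.703479; φ = atan2(cos α + cos β, d − sin α − sin β) − atan2(2, p) = -0.035048 rad; t = (α − φ) mod 2π = 5.550806 rad, q = (β − φ) mod 2π = 6.090113 rad → L = 4.74·(5.550806 + 8.703479 + 6.090113) = 4.74·20.344398 = 96.432447 m
RLR: c = (6 − d² + 2cos(α−β) + 2d(sin α − sin β))/8 = -7.652408, |c| > 1 → infeasible
LRL: c = (6 − d² + 2cos(α−β) − 2d(sin α − sin β))/8 = -5.815483, |c| > 1 → infeasible
Shortest: LSR with L = 37.586735 m ≈ 37.5867 m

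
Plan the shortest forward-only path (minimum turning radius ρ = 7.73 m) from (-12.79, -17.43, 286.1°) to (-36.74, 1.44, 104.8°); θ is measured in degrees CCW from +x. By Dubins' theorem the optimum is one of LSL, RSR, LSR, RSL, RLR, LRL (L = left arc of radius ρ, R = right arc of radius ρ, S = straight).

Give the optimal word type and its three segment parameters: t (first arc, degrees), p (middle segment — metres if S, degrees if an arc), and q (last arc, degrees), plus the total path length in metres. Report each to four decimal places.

RSR: t = 174.6122°, p = 24.7054 m, q = 6.6878°, L = 49.1653 m

Let ψ = atan2(Δy, Δx) = atan2(18.87, -23.95) = 141.7657° be the start→goal bearing.
Normalize: d = |goal − start| / ρ = 30.490644/7.73 = 3.944456, α = (θ_start − ψ) mod 360° = 144.3343° = 2.519108 rad, β = (θ_goal − ψ) mod 360° = 323.0343° = 5.638012 rad.
Common terms: sin α = 0.583055, cos α = -0.812432, sin β = -0.601337, cos β = 0.798995, cos(α−β) = -0.999743, d² = 15.558733. Work in radians in the unit-radius frame; every candidate has L = ρ·(t + p + q).
LSL: p² = 2 + d² − 2cos(α−β) + 2d(sin α − sin β) = 28.901786; p = √p² = 5.376038; φ = atan2(cos β − cos α, d + sin α − sin β) = 0.304423 rad; t = (φ − α) mod 2π = 4.068500 rad, q = (β − φ) mod 2π = 5.333589 rad → L = 7.73·(4.068500 + 5.376038 + 5.333589) = 7.73·14.778127 = 114.234921 m
RSR: p² = 2 + d² − 2cos(α−β) + 2d(sin β − sin α) = 10.214650; p = √p² = 3.196037; φ = atan2(cos α − cos β, d − sin α + sin β) = -0.528450 rad; t = (α − φ) mod 2π = 3.047559 rad, q = (φ − β) mod 2π = 0.116723 rad → L = 7.73·(3.047559 + 3.196037 + 0.116723) = 7.73·6.360318 = 49.165262 m
LSR: p² = d² − 2 + 2cos(α−β) + 2d(sin α + sin β) = 11.415024; p = √p² = 3.378613; φ = atan2(−cos α − cos β, d + sin α + sin β) − atan2(−2, p) = 0.537908 rad; t = (φ − α) mod 2π = 4.301985 rad, q = (φ − β) mod 2π = 1.183082 rad → L = 7.73·(4.301985 + 3.378613 + 1.183082) = 7.73·8.863680 = 68.516248 m
RSL: p² = d² − 2 + 2cos(α−β) − 2d(sin α + sin β) = 11.703471; p = √p² = 3.421034; φ = atan2(cos α + cos β, d − sin α − sin β) − atan2(2, p) = -0.532424 rad; t = (α − φ) mod 2π = 3.051532 rad, q = (β − φ) mod 2π = 6.170435 rad → L = 7.73·(3.051532 + 3.421034 + 6.170435) = 7.73·12.643001 = 97.730398 m
RLR: c = (6 − d² + 2cos(α−β) + 2d(sin α − sin β))/8 = -0.276831; p = 2π − arccos c = 4.431894 rad; φ = atan2(cos α − cos β, d − sin α + sin β) = -0.528450 rad; t = (α − φ + p/2) mod 2π = 5.263506 rad, q = (α − β − t + p) mod 2π = 2.332670 rad → L = 7.73·(5.263506 + 4.431894 + 2.332670) = 7.73·12.028070 = 92.976983 m
LRL: c = (6 − d² + 2cos(α−β) − 2d(sin α − sin β))/8 = -2.612723, |c| > 1 → infeasible
Shortest: RSR with L = 49.165262 m ≈ 49.1653 m
Convert RSR to answer units (arcs ×180/π): t = 3.047559·180/π = 174.6122°, p = ρ·p = 7.73·3.196037 = 24.7054 m, q = 0.116723·180/π = 6.6878°, L = 49.1653 m.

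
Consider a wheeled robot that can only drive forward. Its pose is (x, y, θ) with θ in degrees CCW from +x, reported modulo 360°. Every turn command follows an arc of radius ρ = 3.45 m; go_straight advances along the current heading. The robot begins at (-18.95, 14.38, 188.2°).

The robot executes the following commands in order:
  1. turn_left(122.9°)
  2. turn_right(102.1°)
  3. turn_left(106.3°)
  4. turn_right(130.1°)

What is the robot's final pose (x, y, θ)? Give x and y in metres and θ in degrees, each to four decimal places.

(-24.8531, -7.9458, 185.2000°)

set_pose: (x, y, θ) = (-18.9500, 14.3800, 188.2000°), ρ = 3.45
turn_left(122.9°): centre at ρ to the left, rotate +122.9° → (-21.0577, 8.6973, 311.1000°)
turn_right(102.1°): centre at ρ to the right, rotate −102.1° → (-21.9849, 3.4119, 209.0000°)
turn_left(106.3°): centre at ρ to the left, rotate +106.3° → (-22.7390, -2.0578, 315.3000°)
turn_right(130.1°): centre at ρ to the right, rotate −130.1° → (-24.8531, -7.9458, 185.2000°)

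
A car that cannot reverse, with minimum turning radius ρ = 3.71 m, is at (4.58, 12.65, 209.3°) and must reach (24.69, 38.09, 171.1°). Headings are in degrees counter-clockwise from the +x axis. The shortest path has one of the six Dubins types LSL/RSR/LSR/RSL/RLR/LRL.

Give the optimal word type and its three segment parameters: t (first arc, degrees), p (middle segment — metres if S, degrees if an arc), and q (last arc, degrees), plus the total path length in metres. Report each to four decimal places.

Let ψ = atan2(Δy, Δx) = atan2(25.44, 20.11) = 51.6741° be the start→goal bearing.
Normalize: d = |goal − start| / ρ = 32.428471/3.71 = 8.740828, α = (θ_start − ψ) mod 360° = 157.6259° = 2.751091 rad, β = (θ_goal − ψ) mod 360° = 119.4259° = 2.084376 rad.
Common terms: sin α = 0.380652, cos α = -0.924718, sin β = 0.870992, cos β = -0.491298, cos(α−β) = 0.785857, d² = 76.402068. Work in radians in the unit-radius frame; every candidate has L = ρ·(t + p + q).
LSL: p² = 2 + d² − 2cos(α−β) + 2d(sin α − sin β) = 68.258406; p = √p² = 8.261865; φ = atan2(cos β − cos α, d + sin α − sin β) = 0.052484 rad; t = (φ − α) mod 2π = 3.584578 rad, q = (β − φ) mod 2π = 2.031891 rad → L = 3.71·(3.584578 + 8.261865 + 2.031891) = 3.71·13.878334 = 51.488619 m
RSR: p² = 2 + d² − 2cos(α−β) + 2d(sin β − sin α) = 85.402302; p = √p² = 9.241337; φ = atan2(cos α − cos β, d − sin α + sin β) = -0.046917 rad; t = (α − φ) mod 2π = 2.798009 rad, q = (φ − β) mod 2π = 4.151892 rad → L = 3.71·(2.798009 + 9.241337 + 4.151892) = 3.71·16.191238 = 60.069492 m
LSR: p² = d² − 2 + 2cos(α−β) + 2d(sin α + sin β) = 97.854583; p = √p² = 9.892148; φ = atan2(−cos α − cos β, d + sin α + sin β) − atan2(−2, p) = 0.340262 rad; t = (φ − α) mod 2π = 3.872356 rad, q = (φ − β) mod 2π = 4.539072 rad → L = 3.71·(3.872356 + 9.892148 + 4.539072) = 3.71·18.303576 = 67.906267 m
RSL: p² = d² − 2 + 2cos(α−β) − 2d(sin α + sin β) = 54.092980; p = √p² = 7.354793; φ = atan2(cos α + cos β, d − sin α − sin β) − atan2(2, p) = -0.452380 rad; t = (α − φ) mod 2π = 3.203472 rad, q = (β − φ) mod 2π = 2.536756 rad → L = 3.71·(3.203472 + 7.354793 + 2.536756) = 3.71·13.095020 = 48.582525 m
RLR: c = (6 − d² + 2cos(α−β) + 2d(sin α − sin β))/8 = -9.675288, |c| > 1 → infeasible
LRL: c = (6 − d² + 2cos(α−β) − 2d(sin α − sin β))/8 = -7.532301, |c| > 1 → infeasible
Shortest: RSL with L = 48.582525 m ≈ 48.5825 m
Convert RSL to answer units (arcs ×180/π): t = 3.203472·180/π = 183.5454°, p = ρ·p = 3.71·7.354793 = 27.2863 m, q = 2.536756·180/π = 145.3454°, L = 48.5825 m.

RSL: t = 183.5454°, p = 27.2863 m, q = 145.3454°, L = 48.5825 m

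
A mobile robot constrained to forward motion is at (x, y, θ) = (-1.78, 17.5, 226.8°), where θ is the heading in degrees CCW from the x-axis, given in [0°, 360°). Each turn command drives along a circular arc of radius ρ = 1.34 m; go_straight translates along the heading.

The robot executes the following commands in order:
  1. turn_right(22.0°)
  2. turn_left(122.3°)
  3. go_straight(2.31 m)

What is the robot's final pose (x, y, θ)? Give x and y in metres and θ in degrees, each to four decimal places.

set_pose: (x, y, θ) = (-1.7800, 17.5000, 226.8000°), ρ = 1.34
turn_right(22.0°): centre at ρ to the right, rotate −22.0° → (-2.1948, 17.2009, 204.8000°)
turn_left(122.3°): centre at ρ to the left, rotate +122.3° → (-2.3605, 14.8594, 327.1000°)
go_straight(2.31): x += 2.31·cos θ, y += 2.31·sin θ → (-0.4210, 13.6046, 327.1000°)

(-0.4210, 13.6046, 327.1000°)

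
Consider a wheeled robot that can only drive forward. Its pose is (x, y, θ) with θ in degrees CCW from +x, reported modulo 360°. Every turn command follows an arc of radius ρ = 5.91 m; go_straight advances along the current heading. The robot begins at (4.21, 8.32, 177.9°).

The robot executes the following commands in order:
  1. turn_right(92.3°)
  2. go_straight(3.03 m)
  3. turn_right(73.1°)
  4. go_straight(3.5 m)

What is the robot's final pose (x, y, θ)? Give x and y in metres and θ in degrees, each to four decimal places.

(6.7969, 23.7745, 12.5000°)

set_pose: (x, y, θ) = (4.2100, 8.3200, 177.9000°), ρ = 5.91
turn_right(92.3°): centre at ρ to the right, rotate −92.3° → (-1.4660, 14.6794, 85.6000°)
go_straight(3.03): x += 3.03·cos θ, y += 3.03·sin θ → (-1.2336, 17.7005, 85.6000°)
turn_right(73.1°): centre at ρ to the right, rotate −73.1° → (3.3799, 23.0170, 12.5000°)
go_straight(3.5): x += 3.5·cos θ, y += 3.5·sin θ → (6.7969, 23.7745, 12.5000°)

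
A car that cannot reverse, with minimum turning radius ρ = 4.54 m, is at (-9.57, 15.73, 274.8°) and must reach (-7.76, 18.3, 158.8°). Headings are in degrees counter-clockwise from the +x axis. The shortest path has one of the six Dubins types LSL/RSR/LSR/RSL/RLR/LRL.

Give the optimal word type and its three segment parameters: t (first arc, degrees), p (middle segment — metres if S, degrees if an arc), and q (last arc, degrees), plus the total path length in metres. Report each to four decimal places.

Let ψ = atan2(Δy, Δx) = atan2(2.57, 1.81) = 54.8437° be the start→goal bearing.
Normalize: d = |goal − start| / ρ = 3.143406/4.54 = 0.692380, α = (θ_start − ψ) mod 360° = 219.9563° = 3.838961 rad, β = (θ_goal − ψ) mod 360° = 103.9563° = 1.814379 rad.
Common terms: sin α = -0.642203, cos α = -0.766535, sin β = 0.970480, cos β = -0.241181, cos(α−β) = -0.438371, d² = 0.479390. Work in radians in the unit-radius frame; every candidate has L = ρ·(t + p + q).
LSL: p² = 2 + d² − 2cos(α−β) + 2d(sin α − sin β) = 1.122953; p = √p² = 1.059695; φ = atan2(cos β − cos α, d + sin α − sin β) = 2.622884 rad; t = (φ − α) mod 2π = 5.067108 rad, q = (β − φ) mod 2π = 5.474681 rad → L = 4.54·(5.067108 + 1.059695 + 5.474681) = 4.54·11.601484 = 52.670736 m
RSR: p² = 2 + d² − 2cos(α−β) + 2d(sin β − sin α) = 5.589312; p = √p² = 2.364173; φ = atan2(cos α − cos β, d − sin α + sin β) = -0.224085 rad; t = (α − φ) mod 2π = 4.063046 rad, q = (φ − β) mod 2π = 4.244721 rad → L = 4.54·(4.063046 + 2.364173 + 4.244721) = 4.54·10.671940 = 48.450607 m
LSR: p² = d² − 2 + 2cos(α−β) + 2d(sin α + sin β) = -1.942767 < 0 → infeasible
RSL: p² = d² − 2 + 2cos(α−β) − 2d(sin α + sin β) = -2.851937 < 0 → infeasible
RLR: c = (6 − d² + 2cos(α−β) + 2d(sin α − sin β))/8 = 0.301336; p = 2π − arccos c = 5.018482 rad; φ = atan2(cos α − cos β, d − sin α + sin β) = -0.224085 rad; t = (α − φ + p/2) mod 2π = 0.289102 rad, q = (α − β − t + p) mod 2π = 0.470777 rad → L = 4.54·(0.289102 + 5.018482 + 0.470777) = 4.54·5.778362 = 26.233762 m
LRL: c = (6 − d² + 2cos(α−β) − 2d(sin α − sin β))/8 = 0.859631; p = 2π − arccos c = 5.746936 rad; φ = atan2(cos β − cos α, d + sin α − sin β) = 2.622884 rad; t = (φ − α + p/2) mod 2π = 1.657391 rad, q = (β − α − t + p) mod 2π = 2.064963 rad → L = 4.54·(1.657391 + 5.746936 + 2.064963) = 4.54·9.469289 = 42.990574 m
Shortest: RLR with L = 26.233762 m ≈ 26.2338 m
Convert RLR to answer units (arcs ×180/π): t = 0.289102·180/π = 16.5643°, p = 5.018482·180/π = 287.5379°, q = 0.470777·180/π = 26.9735°, L = 26.2338 m.

RLR: t = 16.5643°, p = 287.5379°, q = 26.9735°, L = 26.2338 m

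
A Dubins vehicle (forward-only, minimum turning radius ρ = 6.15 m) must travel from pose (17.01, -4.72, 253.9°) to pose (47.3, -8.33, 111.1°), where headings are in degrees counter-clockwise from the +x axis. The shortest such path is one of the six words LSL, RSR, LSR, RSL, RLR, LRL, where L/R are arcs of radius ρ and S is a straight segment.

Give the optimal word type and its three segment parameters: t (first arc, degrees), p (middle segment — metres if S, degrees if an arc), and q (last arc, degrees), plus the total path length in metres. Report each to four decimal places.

Let ψ = atan2(Δy, Δx) = atan2(-3.61, 30.29) = -6.7965° be the start→goal bearing.
Normalize: d = |goal − start| / ρ = 30.504364/6.15 = 4.960059, α = (θ_start − ψ) mod 360° = 260.6965° = 4.550013 rad, β = (θ_goal − ψ) mod 360° = 117.8965° = 2.057683 rad.
Common terms: sin α = -0.986846, cos α = -0.161664, sin β = 0.883794, cos β = -0.467876, cos(α−β) = -0.796530, d² = 24.602187. Work in radians in the unit-radius frame; every candidate has L = ρ·(t + p + q).
LSL: p² = 2 + d² − 2cos(α−β) + 2d(sin α − sin β) = 9.638277; p = √p² = 3.104557; φ = atan2(cos β − cos α, d + sin α − sin β) = -0.098794 rad; t = (φ − α) mod 2π = 1.634379 rad, q = (β − φ) mod 2π = 2.156476 rad → L = 6.15·(1.634379 + 3.104557 + 2.156476) = 6.15·6.895413 = 42.406788 m
RSR: p² = 2 + d² − 2cos(α−β) + 2d(sin β − sin α) = 46.752216; p = √p² = 6.837559; φ = atan2(cos α − cos β, d − sin α + sin β) = 0.044799 rad; t = (α − φ) mod 2π = 4.505214 rad, q = (φ − β) mod 2π = 4.270302 rad → L = 6.15·(4.505214 + 6.837559 + 4.270302) = 6.15·15.613075 = 96.020409 m
LSR: p² = d² − 2 + 2cos(α−β) + 2d(sin α + sin β) = 19.986840; p = √p² = 4.470664; φ = atan2(−cos α − cos β, d + sin α + sin β) − atan2(−2, p) = 0.549553 rad; t = (φ − α) mod 2π = 2.282726 rad, q = (φ − β) mod 2π = 4.775056 rad → L = 6.15·(2.282726 + 4.470664 + 4.775056) = 6.15·11.528446 = 70.899943 m
RSL: p² = d² − 2 + 2cos(α−β) − 2d(sin α + sin β) = 22.031414; p = √p² = 4.693763; φ = atan2(cos α + cos β, d − sin α − sin β) − atan2(2, p) = -0.526503 rad; t = (α − φ) mod 2π = 5.076516 rad, q = (β − φ) mod 2π = 2.584186 rad → L = 6.15·(5.076516 + 4.693763 + 2.584186) = 6.15·12.354465 = 75.979961 m
RLR: c = (6 − d² + 2cos(α−β) + 2d(sin α − sin β))/8 = -4.844027, |c| > 1 → infeasible
LRL: c = (6 − d² + 2cos(α−β) − 2d(sin α − sin β))/8 = -0.204785; p = 2π − arccos c = 4.506145 rad; φ = atan2(cos β − cos α, d + sin α − sin β) = -0.098794 rad; t = (φ − α + p/2) mod 2π = 3.887451 rad, q = (β − α − t + p) mod 2π = 4.409549 rad → L = 6.15·(3.887451 + 4.506145 + 4.409549) = 6.15·12.803146 = 78.739346 m
Shortest: LSL with L = 42.406788 m ≈ 42.4068 m
Convert LSL to answer units (arcs ×180/π): t = 1.634379·180/π = 93.6430°, p = ρ·p = 6.15·3.104557 = 19.0930 m, q = 2.156476·180/π = 123.5570°, L = 42.4068 m.

LSL: t = 93.6430°, p = 19.0930 m, q = 123.5570°, L = 42.4068 m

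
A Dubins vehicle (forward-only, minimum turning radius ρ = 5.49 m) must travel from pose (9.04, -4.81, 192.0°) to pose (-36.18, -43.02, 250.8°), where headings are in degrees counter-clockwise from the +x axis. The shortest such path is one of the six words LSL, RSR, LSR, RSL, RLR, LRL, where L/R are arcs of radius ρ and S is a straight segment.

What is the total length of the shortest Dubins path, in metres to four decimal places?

59.4471 m

Let ψ = atan2(Δy, Δx) = atan2(-38.21, -45.22) = -139.8029° be the start→goal bearing.
Normalize: d = |goal − start| / ρ = 59.201795/5.49 = 10.783569, α = (θ_start − ψ) mod 360° = 331.8029° = 5.791052 rad, β = (θ_goal − ψ) mod 360° = 30.6029° = 0.534121 rad.
Common terms: sin α = -0.472507, cos α = 0.881327, sin β = 0.509084, cos β = 0.860717, cos(α−β) = 0.518027, d² = 116.285364. Work in radians in the unit-radius frame; every candidate has L = ρ·(t + p + q).
LSL: p² = 2 + d² − 2cos(α−β) + 2d(sin α − sin β) = 96.079198; p = √p² = 9.802000; φ = atan2(cos β − cos α, d + sin α − sin β) = -0.002103 rad; t = (φ − α) mod 2π = 0.490030 rad, q = (β − φ) mod 2π = 0.536223 rad → L = 5.49·(0.490030 + 9.802000 + 0.536223) = 5.49·10.828253 = 59.447111 m
RSR: p² = 2 + d² − 2cos(α−β) + 2d(sin β − sin α) = 138.419422; p = √p² = 11.765178; φ = atan2(cos α − cos β, d − sin α + sin β) = 0.001752 rad; t = (α − φ) mod 2π = 5.789300 rad, q = (φ − β) mod 2π = 5.750817 rad → L = 5.49·(5.789300 + 11.765178 + 5.750817) = 5.49·23.305295 = 127.946072 m
LSR: p² = d² − 2 + 2cos(α−β) + 2d(sin α + sin β) = 116.110289; p = √p² = 10.775448; φ = atan2(−cos α − cos β, d + sin α + sin β) − atan2(−2, p) = 0.023889 rad; t = (φ − α) mod 2π = 0.516022 rad, q = (φ − β) mod 2π = 5.772953 rad → L = 5.49·(0.516022 + 10.775448 + 5.772953) = 5.49·17.064423 = 93.683684 m
RSL: p² = d² − 2 + 2cos(α−β) − 2d(sin α + sin β) = 114.532547; p = √p² = 10.701988; φ = atan2(cos α + cos β, d − sin α − sin β) − atan2(2, p) = -0.024052 rad; t = (α − φ) mod 2π = 5.815104 rad, q = (β − φ) mod 2π = 0.558172 rad → L = 5.49·(5.815104 + 10.701988 + 0.558172) = 5.49·17.075265 = 93.743203 m
RLR: c = (6 − d² + 2cos(α−β) + 2d(sin α − sin β))/8 = -16.302428, |c| > 1 → infeasible
LRL: c = (6 − d² + 2cos(α−β) − 2d(sin α − sin β))/8 = -11.009900, |c| > 1 → infeasible
Shortest: LSL with L = 59.447111 m ≈ 59.4471 m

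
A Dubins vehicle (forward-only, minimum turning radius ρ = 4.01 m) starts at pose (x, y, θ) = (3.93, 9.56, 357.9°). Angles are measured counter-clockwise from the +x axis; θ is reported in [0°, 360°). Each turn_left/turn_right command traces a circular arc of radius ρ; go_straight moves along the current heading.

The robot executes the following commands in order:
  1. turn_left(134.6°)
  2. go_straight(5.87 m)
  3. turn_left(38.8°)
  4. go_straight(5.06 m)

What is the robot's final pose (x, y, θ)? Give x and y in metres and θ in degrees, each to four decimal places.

(-4.2840, 22.6244, 171.3000°)

set_pose: (x, y, θ) = (3.9300, 9.5600, 357.9000°), ρ = 4.01
turn_left(134.6°): centre at ρ to the left, rotate +134.6° → (7.0334, 16.2764, 492.5000° ≡ 132.5000°)
go_straight(5.87): x += 5.87·cos θ, y += 5.87·sin θ → (3.0677, 20.6042, 132.5000°)
turn_left(38.8°): centre at ρ to the left, rotate +38.8° → (0.7178, 21.8590, 171.3000°)
go_straight(5.06): x += 5.06·cos θ, y += 5.06·sin θ → (-4.2840, 22.6244, 171.3000°)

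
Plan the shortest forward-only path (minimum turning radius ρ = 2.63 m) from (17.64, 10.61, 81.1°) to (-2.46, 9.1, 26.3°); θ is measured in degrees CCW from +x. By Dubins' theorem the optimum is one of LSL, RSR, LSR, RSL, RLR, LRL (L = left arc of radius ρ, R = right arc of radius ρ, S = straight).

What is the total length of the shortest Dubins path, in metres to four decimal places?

30.6535 m

Let ψ = atan2(Δy, Δx) = atan2(-1.51, -20.10) = -175.7038° be the start→goal bearing.
Normalize: d = |goal − start| / ρ = 20.156639/2.63 = 7.664121, α = (θ_start − ψ) mod 360° = 256.8038° = 4.482071 rad, β = (θ_goal − ψ) mod 360° = 202.0038° = 3.525631 rad.
Common terms: sin α = -0.973594, cos α = -0.228287, sin β = -0.374667, cos β = -0.927159, cos(α−β) = 0.576432, d² = 58.738756. Work in radians in the unit-radius frame; every candidate has L = ρ·(t + p + q).
LSL: p² = 2 + d² − 2cos(α−β) + 2d(sin α − sin β) = 50.405401; p = √p² = 7.099676; φ = atan2(cos β − cos α, d + sin α − sin β) = -0.098597 rad; t = (φ − α) mod 2π = 1.702517 rad, q = (β − φ) mod 2π = 3.624228 rad → L = 2.63·(1.702517 + 7.099676 + 3.624228) = 2.63·12.426421 = 32.681487 m
RSR: p² = 2 + d² − 2cos(α−β) + 2d(sin β − sin α) = 68.766381; p = √p² = 8.292550; φ = atan2(cos α − cos β, d − sin α + sin β) = 0.084377 rad; t = (α − φ) mod 2π = 4.397694 rad, q = (φ − β) mod 2π = 2.841932 rad → L = 2.63·(4.397694 + 8.292550 + 2.841932) = 2.63·15.532175 = 40.849621 m
LSR: p² = d² − 2 + 2cos(α−β) + 2d(sin α + sin β) = 37.225144; p = √p² = 6.101241; φ = atan2(−cos α − cos β, d + sin α + sin β) − atan2(−2, p) = 0.497707 rad; t = (φ − α) mod 2π = 2.298821 rad, q = (φ − β) mod 2π = 3.255262 rad → L = 2.63·(2.298821 + 6.101241 + 3.255262) = 2.63·11.655324 = 30.653502 m
RSL: p² = d² − 2 + 2cos(α−β) − 2d(sin α + sin β) = 78.558097; p = √p² = 8.863301; φ = atan2(cos α + cos β, d − sin α − sin β) − atan2(2, p) = -0.349444 rad; t = (α − φ) mod 2π = 4.831515 rad, q = (β − φ) mod 2π = 3.875074 rad → L = 2.63·(4.831515 + 8.863301 + 3.875074) = 2.63·17.569890 = 46.208810 m
RLR: c = (6 − d² + 2cos(α−β) + 2d(sin α − sin β))/8 = -7.595798, |c| > 1 → infeasible
LRL: c = (6 − d² + 2cos(α−β) − 2d(sin α − sin β))/8 = -5.300675, |c| > 1 → infeasible
Shortest: LSR with L = 30.653502 m ≈ 30.6535 m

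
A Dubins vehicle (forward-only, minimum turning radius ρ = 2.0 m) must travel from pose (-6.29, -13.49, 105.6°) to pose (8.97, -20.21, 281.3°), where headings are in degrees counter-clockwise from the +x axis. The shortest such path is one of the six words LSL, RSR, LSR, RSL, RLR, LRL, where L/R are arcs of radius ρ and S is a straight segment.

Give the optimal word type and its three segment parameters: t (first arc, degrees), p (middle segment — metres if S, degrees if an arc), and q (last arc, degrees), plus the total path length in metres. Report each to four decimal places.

RSR: t = 139.5269°, p = 13.7059 m, q = 44.7731°, L = 20.1392 m

Let ψ = atan2(Δy, Δx) = atan2(-6.72, 15.26) = -23.7671° be the start→goal bearing.
Normalize: d = |goal − start| / ρ = 16.674112/2.0 = 8.337056, α = (θ_start − ψ) mod 360° = 129.3671° = 2.257882 rad, β = (θ_goal − ψ) mod 360° = 305.0671° = 5.324425 rad.
Common terms: sin α = 0.773098, cos α = -0.634287, sin β = -0.818480, cos β = 0.574535, cos(α−β) = -0.997185, d² = 69.506500. Work in radians in the unit-radius frame; every candidate has L = ρ·(t + p + q).
LSL: p² = 2 + d² − 2cos(α−β) + 2d(sin α − sin β) = 100.039011; p = √p² = 10.001950; φ = atan2(cos β − cos α, d + sin α − sin β) = 0.121155 rad; t = (φ − α) mod 2π = 4.146458 rad, q = (β − φ) mod 2π = 5.203271 rad → L = 2.0·(4.146458 + 10.001950 + 5.203271) = 2.0·19.351679 = 38.703358 m
RSR: p² = 2 + d² − 2cos(α−β) + 2d(sin β − sin α) = 46.962729; p = √p² = 6.852936; φ = atan2(cos α − cos β, d − sin α + sin β) = -0.177323 rad; t = (α − φ) mod 2π = 2.435205 rad, q = (φ − β) mod 2π = 0.781437 rad → L = 2.0·(2.435205 + 6.852936 + 0.781437) = 2.0·10.069578 = 20.139155 m
LSR: p² = d² − 2 + 2cos(α−β) + 2d(sin α + sin β) = 64.755428; p = √p² = 8.047076; φ = atan2(−cos α − cos β, d + sin α + sin β) − atan2(−2, p) = 0.250808 rad; t = (φ − α) mod 2π = 4.276111 rad, q = (φ − β) mod 2π = 1.209568 rad → L = 2.0·(4.276111 + 8.047076 + 1.209568) = 2.0·13.532754 = 27.065509 m
RSL: p² = d² − 2 + 2cos(α−β) − 2d(sin α + sin β) = 66.268832; p = √p² = 8.140567; φ = atan2(cos α + cos β, d − sin α − sin β) − atan2(2, p) = -0.248040 rad; t = (α − φ) mod 2π = 2.505922 rad, q = (β − φ) mod 2π = 5.572465 rad → L = 2.0·(2.505922 + 8.140567 + 5.572465) = 2.0·16.218954 = 32.437908 m
RLR: c = (6 − d² + 2cos(α−β) + 2d(sin α − sin β))/8 = -4.870341, |c| > 1 → infeasible
LRL: c = (6 − d² + 2cos(α−β) − 2d(sin α − sin β))/8 = -11.504876, |c| > 1 → infeasible
Shortest: RSR with L = 20.139155 m ≈ 20.1392 m
Convert RSR to answer units (arcs ×180/π): t = 2.435205·180/π = 139.5269°, p = ρ·p = 2.0·6.852936 = 13.7059 m, q = 0.781437·180/π = 44.7731°, L = 20.1392 m.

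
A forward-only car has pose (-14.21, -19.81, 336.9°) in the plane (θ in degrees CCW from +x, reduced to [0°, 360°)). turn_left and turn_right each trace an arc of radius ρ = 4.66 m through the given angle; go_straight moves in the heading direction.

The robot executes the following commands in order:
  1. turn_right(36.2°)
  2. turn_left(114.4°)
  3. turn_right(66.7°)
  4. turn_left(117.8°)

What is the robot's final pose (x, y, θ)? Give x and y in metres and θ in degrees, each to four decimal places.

set_pose: (x, y, θ) = (-14.2100, -19.8100, 336.9000°), ρ = 4.66
turn_right(36.2°): centre at ρ to the right, rotate −36.2° → (-12.0314, -21.7172, 300.7000°)
turn_left(114.4°): centre at ρ to the left, rotate +114.4° → (-4.2026, -22.0043, 415.1000° ≡ 55.1000°)
turn_right(66.7°): centre at ρ to the right, rotate −66.7° → (0.5564, -20.1057, -11.6000° ≡ 348.4000°)
turn_left(117.8°): centre at ρ to the left, rotate +117.8° → (5.9684, -14.2408, 466.2000° ≡ 106.2000°)

(5.9684, -14.2408, 106.2000°)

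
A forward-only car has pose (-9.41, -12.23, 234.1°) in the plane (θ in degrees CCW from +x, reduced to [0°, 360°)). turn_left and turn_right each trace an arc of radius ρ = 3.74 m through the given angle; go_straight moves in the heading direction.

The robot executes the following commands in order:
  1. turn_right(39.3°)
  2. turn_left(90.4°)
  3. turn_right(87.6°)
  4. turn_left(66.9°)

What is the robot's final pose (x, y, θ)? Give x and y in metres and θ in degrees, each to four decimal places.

(-19.2082, -26.0014, 264.5000°)

set_pose: (x, y, θ) = (-9.4100, -12.2300, 234.1000°), ρ = 3.74
turn_right(39.3°): centre at ρ to the right, rotate −39.3° → (-11.4842, -13.6529, 194.8000°)
turn_left(90.4°): centre at ρ to the left, rotate +90.4° → (-14.1380, -18.2494, 285.2000°)
turn_right(87.6°): centre at ρ to the right, rotate −87.6° → (-16.6163, -22.7949, 197.6000°)
turn_left(66.9°): centre at ρ to the left, rotate +66.9° → (-19.2082, -26.0014, 264.5000°)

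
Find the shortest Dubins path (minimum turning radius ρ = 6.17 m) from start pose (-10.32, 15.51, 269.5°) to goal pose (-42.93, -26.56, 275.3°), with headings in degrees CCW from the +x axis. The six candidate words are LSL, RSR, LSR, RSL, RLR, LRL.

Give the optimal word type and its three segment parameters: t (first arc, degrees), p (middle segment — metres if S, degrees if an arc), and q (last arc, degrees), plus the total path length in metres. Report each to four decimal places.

RSL: t = 41.0088°, p = 44.5691 m, q = 46.8088°, L = 54.0259 m

Let ψ = atan2(Δy, Δx) = atan2(-42.07, -32.61) = -127.7806° be the start→goal bearing.
Normalize: d = |goal − start| / ρ = 53.228723/6.17 = 8.627022, α = (θ_start − ψ) mod 360° = 37.2806° = 0.650669 rad, β = (θ_goal − ψ) mod 360° = 43.0806° = 0.751898 rad.
Common terms: sin α = 0.605719, cos α = 0.795679, sin β = 0.683026, cos β = 0.730394, cos(α−β) = 0.994881, d² = 74.425502. Work in radians in the unit-radius frame; every candidate has L = ρ·(t + p + q).
LSL: p² = 2 + d² − 2cos(α−β) + 2d(sin α − sin β) = 73.101874; p = √p² = 8.549963; φ = atan2(cos β − cos α, d + sin α − sin β) = -0.007636 rad; t = (φ − α) mod 2π = 5.624881 rad, q = (β − φ) mod 2π = 0.759534 rad → L = 6.17·(5.624881 + 8.549963 + 0.759534) = 6.17·14.934378 = 92.145111 m
RSR: p² = 2 + d² − 2cos(α−β) + 2d(sin β − sin α) = 75.769608; p = √p² = 8.704574; φ = atan2(cos α − cos β, d − sin α + sin β) = 0.007500 rad; t = (α − φ) mod 2π = 0.643169 rad, q = (φ − β) mod 2π = 5.538788 rad → L = 6.17·(0.643169 + 8.704574 + 5.538788) = 6.17·14.886530 = 91.849891 m
LSR: p² = d² − 2 + 2cos(α−β) + 2d(sin α + sin β) = 96.651324; p = √p² = 9.831141; φ = atan2(−cos α − cos β, d + sin α + sin β) − atan2(−2, p) = 0.047991 rad; t = (φ − α) mod 2π = 5.680507 rad, q = (φ − β) mod 2π = 5.579278 rad → L = 6.17·(5.680507 + 9.831141 + 5.579278) = 6.17·21.090926 = 130.131015 m
RSL: p² = d² − 2 + 2cos(α−β) − 2d(sin α + sin β) = 52.179203; p = √p² = 7.223517; φ = atan2(cos α + cos β, d − sin α − sin β) − atan2(2, p) = -0.065069 rad; t = (α − φ) mod 2π = 0.715738 rad, q = (β − φ) mod 2π = 0.816967 rad → L = 6.17·(0.715738 + 7.223517 + 0.816967) = 6.17·8.756222 = 54.025889 m
RLR: c = (6 − d² + 2cos(α−β) + 2d(sin α − sin β))/8 = -8.471201, |c| > 1 → infeasible
LRL: c = (6 − d² + 2cos(α−β) − 2d(sin α − sin β))/8 = -8.137734, |c| > 1 → infeasible
Shortest: RSL with L = 54.025889 m ≈ 54.0259 m
Convert RSL to answer units (arcs ×180/π): t = 0.715738·180/π = 41.0088°, p = ρ·p = 6.17·7.223517 = 44.5691 m, q = 0.816967·180/π = 46.8088°, L = 54.0259 m.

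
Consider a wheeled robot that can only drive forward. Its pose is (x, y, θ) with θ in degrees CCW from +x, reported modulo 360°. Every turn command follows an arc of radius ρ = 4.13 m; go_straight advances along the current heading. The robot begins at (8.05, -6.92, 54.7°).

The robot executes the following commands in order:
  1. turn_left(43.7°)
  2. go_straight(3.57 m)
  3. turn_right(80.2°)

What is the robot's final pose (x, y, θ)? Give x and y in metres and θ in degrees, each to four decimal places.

set_pose: (x, y, θ) = (8.0500, -6.9200, 54.7000°), ρ = 4.13
turn_left(43.7°): centre at ρ to the left, rotate +43.7° → (8.7650, -3.9301, 98.4000°)
go_straight(3.57): x += 3.57·cos θ, y += 3.57·sin θ → (8.2435, -0.3984, 98.4000°)
turn_right(80.2°): centre at ρ to the right, rotate −80.2° → (11.0393, 4.1283, 18.2000°)

(11.0393, 4.1283, 18.2000°)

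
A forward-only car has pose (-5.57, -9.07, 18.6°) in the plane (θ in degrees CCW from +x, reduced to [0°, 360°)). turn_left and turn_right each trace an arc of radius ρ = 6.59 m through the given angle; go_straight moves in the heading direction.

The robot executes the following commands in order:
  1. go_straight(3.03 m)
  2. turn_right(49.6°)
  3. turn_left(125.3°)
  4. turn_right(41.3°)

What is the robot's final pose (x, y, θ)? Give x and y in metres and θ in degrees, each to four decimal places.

(14.0718, 1.9023, 53.0000°)

set_pose: (x, y, θ) = (-5.5700, -9.0700, 18.6000°), ρ = 6.59
go_straight(3.03): x += 3.03·cos θ, y += 3.03·sin θ → (-2.6983, -8.1036, 18.6000°)
turn_right(49.6°): centre at ρ to the right, rotate −49.6° → (2.7978, -8.7006, -31.0000° ≡ 329.0000°)
turn_left(125.3°): centre at ρ to the left, rotate +125.3° → (12.7633, -2.5578, 454.3000° ≡ 94.3000°)
turn_right(41.3°): centre at ρ to the right, rotate −41.3° → (14.0718, 1.9023, 53.0000°)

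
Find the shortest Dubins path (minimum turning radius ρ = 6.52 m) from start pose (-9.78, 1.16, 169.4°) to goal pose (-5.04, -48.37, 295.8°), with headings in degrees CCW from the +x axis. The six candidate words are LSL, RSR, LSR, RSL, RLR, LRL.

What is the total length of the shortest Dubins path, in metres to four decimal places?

Let ψ = atan2(Δy, Δx) = atan2(-49.53, 4.74) = -84.5335° be the start→goal bearing.
Normalize: d = |goal − start| / ρ = 49.756291/6.52 = 7.631333, α = (θ_start − ψ) mod 360° = 253.9335° = 4.431975 rad, β = (θ_goal − ψ) mod 360° = 20.3335° = 0.354886 rad.
Common terms: sin α = -0.960941, cos α = -0.276753, sin β = 0.347483, cos β = 0.937686, cos(α−β) = -0.593419, d² = 58.237243. Work in radians in the unit-radius frame; every candidate has L = ρ·(t + p + q).
LSL: p² = 2 + d² − 2cos(α−β) + 2d(sin α − sin β) = 41.454037; p = √p² = 6.438481; φ = atan2(cos β − cos α, d + sin α − sin β) = 0.189759 rad; t = (φ − α) mod 2π = 2.040969 rad, q = (β − φ) mod 2π = 0.165127 rad → L = 6.52·(2.040969 + 6.438481 + 0.165127) = 6.52·8.644577 = 56.362643 m
RSR: p² = 2 + d² − 2cos(α−β) + 2d(sin β − sin α) = 81.394125; p = √p² = 9.021869; φ = atan2(cos α − cos β, d − sin α + sin β) = -0.135021 rad; t = (α − φ) mod 2π = 4.566996 rad, q = (φ − β) mod 2π = 5.793279 rad → L = 6.52·(4.566996 + 9.021869 + 5.793279) = 6.52·19.382144 = 126.371577 m
LSR: p² = d² − 2 + 2cos(α−β) + 2d(sin α + sin β) = 45.687407; p = √p² = 6.759246; φ = atan2(−cos α − cos β, d + sin α + sin β) − atan2(−2, p) = 0.193781 rad; t = (φ − α) mod 2π = 2.044992 rad, q = (φ − β) mod 2π = 6.122081 rad → L = 6.52·(2.044992 + 6.759246 + 6.122081) = 6.52·14.926318 = 97.319596 m
RSL: p² = d² − 2 + 2cos(α−β) − 2d(sin α + sin β) = 64.413403; p = √p² = 8.025796; φ = atan2(cos α + cos β, d − sin α − sin β) − atan2(2, p) = -0.164230 rad; t = (α − φ) mod 2π = 4.596205 rad, q = (β − φ) mod 2π = 0.519116 rad → L = 6.52·(4.596205 + 8.025796 + 0.519116) = 6.52·13.141116 = 85.680079 m
RLR: c = (6 − d² + 2cos(α−β) + 2d(sin α − sin β))/8 = -9.174266, |c| > 1 → infeasible
LRL: c = (6 − d² + 2cos(α−β) − 2d(sin α − sin β))/8 = -4.181755, |c| > 1 → infeasible
Shortest: LSL with L = 56.362643 m ≈ 56.3626 m

56.3626 m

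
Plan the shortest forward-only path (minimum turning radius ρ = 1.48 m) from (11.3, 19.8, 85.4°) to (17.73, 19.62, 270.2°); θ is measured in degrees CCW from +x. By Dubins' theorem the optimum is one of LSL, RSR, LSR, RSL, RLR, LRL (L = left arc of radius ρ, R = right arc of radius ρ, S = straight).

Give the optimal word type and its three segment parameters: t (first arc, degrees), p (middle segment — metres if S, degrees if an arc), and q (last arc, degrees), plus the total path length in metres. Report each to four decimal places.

RSR: t = 86.4959°, p = 3.4754 m, q = 88.7041°, L = 8.0010 m

Let ψ = atan2(Δy, Δx) = atan2(-0.18, 6.43) = -1.6035° be the start→goal bearing.
Normalize: d = |goal − start| / ρ = 6.432519/1.48 = 4.346297, α = (θ_start − ψ) mod 360° = 87.0035° = 1.518498 rad, β = (θ_goal − ψ) mod 360° = 271.8035° = 4.743866 rad.
Common terms: sin α = 0.998633, cos α = 0.052275, sin β = -0.999505, cos β = 0.031472, cos(α−β) = -0.996493, d² = 18.890294. Work in radians in the unit-radius frame; every candidate has L = ρ·(t + p + q).
LSL: p² = 2 + d² − 2cos(α−β) + 2d(sin α − sin β) = 40.252275; p = √p² = 6.344468; φ = atan2(cos β − cos α, d + sin α − sin β) = -0.003279 rad; t = (φ − α) mod 2π = 4.761409 rad, q = (β − φ) mod 2π = 4.747145 rad → L = 1.48·(4.761409 + 6.344468 + 4.747145) = 1.48·15.853022 = 23.462472 m
RSR: p² = 2 + d² − 2cos(α−β) + 2d(sin β − sin α) = 5.514284; p = √p² = 2.348251; φ = atan2(cos α − cos β, d − sin α + sin β) = 0.008859 rad; t = (α − φ) mod 2π = 1.509639 rad, q = (φ − β) mod 2π = 1.548178 rad → L = 1.48·(1.509639 + 2.348251 + 1.548178) = 1.48·5.406068 = 8.000981 m
LSR: p² = d² − 2 + 2cos(α−β) + 2d(sin α + sin β) = 14.889729; p = √p² = 3.858721; φ = atan2(−cos α − cos β, d + sin α + sin β) − atan2(−2, p) = 0.458915 rad; t = (φ − α) mod 2π = 5.223603 rad, q = (φ − β) mod 2π = 1.998234 rad → L = 1.48·(5.223603 + 3.858721 + 1.998234) = 1.48·11.080559 = 16.399227 m
RSL: p² = d² − 2 + 2cos(α−β) − 2d(sin α + sin β) = 14.904887; p = √p² = 3.860685; φ = atan2(cos α + cos β, d − sin α − sin β) − atan2(2, p) = -0.458715 rad; t = (α − φ) mod 2π = 1.977213 rad, q = (β − φ) mod 2π = 5.202581 rad → L = 1.48·(1.977213 + 3.860685 + 5.202581) = 1.48·11.040479 = 16.339909 m
RLR: c = (6 − d² + 2cos(α−β) + 2d(sin α − sin β))/8 = 0.310714; p = 2π − arccos c = 5.028334 rad; φ = atan2(cos α − cos β, d − sin α + sin β) = 0.008859 rad; t = (α − φ + p/2) mod 2π = 4.023805 rad, q = (α − β − t + p) mod 2π = 4.062345 rad → L = 1.48·(4.023805 + 5.028334 + 4.062345) = 1.48·13.114484 = 19.409436 m
LRL: c = (6 − d² + 2cos(α−β) − 2d(sin α − sin β))/8 = -4.031534, |c| > 1 → infeasible
Shortest: RSR with L = 8.000981 m ≈ 8.0010 m
Convert RSR to answer units (arcs ×180/π): t = 1.509639·180/π = 86.4959°, p = ρ·p = 1.48·2.348251 = 3.4754 m, q = 1.548178·180/π = 88.7041°, L = 8.0010 m.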